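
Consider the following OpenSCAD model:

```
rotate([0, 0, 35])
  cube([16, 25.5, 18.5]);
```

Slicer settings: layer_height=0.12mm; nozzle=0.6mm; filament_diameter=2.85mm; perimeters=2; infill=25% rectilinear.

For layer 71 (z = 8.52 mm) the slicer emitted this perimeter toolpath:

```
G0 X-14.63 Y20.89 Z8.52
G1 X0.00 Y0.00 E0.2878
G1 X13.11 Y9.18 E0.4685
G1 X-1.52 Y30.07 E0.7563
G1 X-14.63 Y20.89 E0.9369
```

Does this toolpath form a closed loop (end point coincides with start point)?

yes

Start point (G0): (-14.63, 20.89). End point (last G1): the path returns to the start — closed.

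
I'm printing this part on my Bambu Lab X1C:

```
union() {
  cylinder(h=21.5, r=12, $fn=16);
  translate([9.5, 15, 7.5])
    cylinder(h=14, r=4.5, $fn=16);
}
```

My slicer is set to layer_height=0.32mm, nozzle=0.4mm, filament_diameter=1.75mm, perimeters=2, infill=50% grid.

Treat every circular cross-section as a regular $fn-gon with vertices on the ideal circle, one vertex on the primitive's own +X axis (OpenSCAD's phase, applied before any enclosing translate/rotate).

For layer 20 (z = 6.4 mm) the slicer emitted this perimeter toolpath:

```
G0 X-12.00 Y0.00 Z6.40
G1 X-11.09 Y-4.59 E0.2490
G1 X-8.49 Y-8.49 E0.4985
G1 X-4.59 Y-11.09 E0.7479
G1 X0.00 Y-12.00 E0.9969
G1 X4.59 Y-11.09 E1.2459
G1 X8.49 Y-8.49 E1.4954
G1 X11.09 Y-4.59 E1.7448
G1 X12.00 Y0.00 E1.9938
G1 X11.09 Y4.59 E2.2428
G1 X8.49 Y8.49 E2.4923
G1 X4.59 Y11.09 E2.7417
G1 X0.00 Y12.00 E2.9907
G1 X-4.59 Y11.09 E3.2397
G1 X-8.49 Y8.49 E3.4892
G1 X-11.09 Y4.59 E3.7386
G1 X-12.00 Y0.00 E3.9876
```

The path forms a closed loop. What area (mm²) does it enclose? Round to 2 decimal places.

Apply the shoelace formula to the sequence of (X, Y) vertices; enclosed area = 441.06 mm².

441.06 mm²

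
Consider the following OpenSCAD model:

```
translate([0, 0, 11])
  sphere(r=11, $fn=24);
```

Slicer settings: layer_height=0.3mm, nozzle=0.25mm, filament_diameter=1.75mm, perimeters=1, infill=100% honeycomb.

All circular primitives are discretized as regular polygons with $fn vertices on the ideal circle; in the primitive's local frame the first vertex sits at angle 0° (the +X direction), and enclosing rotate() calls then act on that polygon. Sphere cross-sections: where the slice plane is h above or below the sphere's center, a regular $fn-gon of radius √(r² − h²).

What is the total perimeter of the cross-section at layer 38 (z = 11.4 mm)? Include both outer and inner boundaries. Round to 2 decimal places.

68.87 mm

At z = 11.4 mm: the r=11 sphere contributes a regular 24-gon of circumradius √(11²−0.4²) = 10.993 (perimeter = 2·24·10.993·sin(180°/24) = 68.87 mm). Overall, the cross-section is a single solid region. Total boundary length (outer) = 68.87 mm.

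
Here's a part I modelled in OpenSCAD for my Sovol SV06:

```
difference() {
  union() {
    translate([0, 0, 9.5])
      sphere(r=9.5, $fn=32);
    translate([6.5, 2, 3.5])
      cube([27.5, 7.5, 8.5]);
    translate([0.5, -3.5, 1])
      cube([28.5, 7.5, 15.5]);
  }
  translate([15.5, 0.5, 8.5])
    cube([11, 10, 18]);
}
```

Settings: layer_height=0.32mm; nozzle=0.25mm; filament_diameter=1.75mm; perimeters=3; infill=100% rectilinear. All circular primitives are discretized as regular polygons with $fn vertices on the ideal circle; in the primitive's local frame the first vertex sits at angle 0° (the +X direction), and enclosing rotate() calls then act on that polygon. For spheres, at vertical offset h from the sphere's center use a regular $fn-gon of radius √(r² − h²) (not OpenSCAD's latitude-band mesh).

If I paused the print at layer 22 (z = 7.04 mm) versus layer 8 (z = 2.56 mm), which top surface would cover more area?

Layer 22 (z = 7.04): the sphere: section is a regular 32-gon, circumradius = √(r²−h²) = √(9.5²−2.46²) = 9.176 (area = (32/2)·9.176²·sin(360°/32) = 262.82 mm²); the 27.5×7.5 cube at (6.5, 2) contributes its full rectangle (area 206.25 mm²); the cube at (0.5, -3.5) is present — its section is the full 28.5×7.5 rectangle (area 213.75 mm²); Combining (union): the regions partially overlap — summed areas 682.82 mm² minus the doubly-counted overlap 110.19 mm² gives 572.63 mm² — area = 572.63 mm²; the cube at (15.5, 0.5) is absent (z outside [8.5, 26.5]); After the difference (first − rest): none of the subtracted shapes is present at this height, so the result so far is unchanged — area = 572.63 mm². So its area = 572.63 mm². Layer 8 (z = 2.56): the r=9.5 sphere contributes a regular 32-gon of circumradius √(9.5²−6.94²) = 6.487 (area = (32/2)·6.487²·sin(360°/32) = 131.37 mm²); the cube at (6.5, 2) is not intersected at this z (z outside [3.5, 12]); the 28.5×7.5 cube at (0.5, -3.5) contributes its full rectangle (area 213.75 mm²); Taking the union: the regions partially overlap — summed areas 345.12 mm² minus the doubly-counted overlap 41.83 mm² gives 303.29 mm² — area = 303.29 mm²; the cube at (15.5, 0.5) does not reach this height (z outside [8.5, 26.5]); After the difference (first − rest): none of the subtracted shapes is present at this height, so the result so far is unchanged — area = 303.29 mm². So its area = 303.29 mm². Layer 22 is larger (572.63 vs 303.29 mm²).

layer 22 (z = 7.04 mm)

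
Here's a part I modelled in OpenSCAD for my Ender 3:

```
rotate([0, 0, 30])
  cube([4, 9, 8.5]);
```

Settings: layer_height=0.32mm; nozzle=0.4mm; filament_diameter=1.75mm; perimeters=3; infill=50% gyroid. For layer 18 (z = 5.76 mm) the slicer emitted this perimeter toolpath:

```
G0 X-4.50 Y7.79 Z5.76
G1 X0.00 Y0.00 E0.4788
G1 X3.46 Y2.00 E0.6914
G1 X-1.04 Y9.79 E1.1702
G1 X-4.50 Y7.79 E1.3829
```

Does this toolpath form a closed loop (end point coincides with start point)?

Start point (G0): (-4.50, 7.79). End point (last G1): the path returns to the start — closed.

yes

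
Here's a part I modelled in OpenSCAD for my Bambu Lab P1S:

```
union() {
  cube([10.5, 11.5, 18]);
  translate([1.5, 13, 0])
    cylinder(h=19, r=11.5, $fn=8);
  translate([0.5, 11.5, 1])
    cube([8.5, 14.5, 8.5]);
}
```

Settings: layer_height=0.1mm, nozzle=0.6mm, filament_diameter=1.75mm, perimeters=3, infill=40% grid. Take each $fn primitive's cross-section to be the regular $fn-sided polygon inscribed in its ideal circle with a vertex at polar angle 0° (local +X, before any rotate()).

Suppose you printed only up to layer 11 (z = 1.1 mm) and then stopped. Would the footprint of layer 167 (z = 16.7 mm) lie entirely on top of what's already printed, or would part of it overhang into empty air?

entirely on top

Compare the two slices. At z = 1.1: the cube (footprint 10.5×11.5) is included at this height (area 120.75 mm²); the r=11.5 cylinder at (1.5, 13) contributes a regular 8-gon of circumradius 11.5 (area = (8/2)·11.500²·sin(360°/8) = 374.06 mm²); the cube at (0.5, 11.5) is present — its section is the full 8.5×14.5 rectangle (area 123.25 mm²); Combining (union): the regions partially overlap — summed areas 618.06 mm² minus the doubly-counted overlap 185.65 mm² gives 432.41 mm² — area = 432.41 mm². At z = 16.7: the cube (footprint 10.5×11.5) is included at this height (area 120.75 mm²); the r=11.5 cylinder at (1.5, 13) gives a regular 8-gon of circumradius 11.5 (constant along its height) (area = (8/2)·11.500²·sin(360°/8) = 374.06 mm²); the cube at (0.5, 11.5) does not reach this height (z outside [1, 9.5]); Taking the union: the regions partially overlap — summed areas 494.81 mm² minus the doubly-counted overlap 87.00 mm² gives 407.81 mm² — area = 407.81 mm². Checking containment: the cross-section at z = 16.7 is a subset of the cross-section at z = 1.1.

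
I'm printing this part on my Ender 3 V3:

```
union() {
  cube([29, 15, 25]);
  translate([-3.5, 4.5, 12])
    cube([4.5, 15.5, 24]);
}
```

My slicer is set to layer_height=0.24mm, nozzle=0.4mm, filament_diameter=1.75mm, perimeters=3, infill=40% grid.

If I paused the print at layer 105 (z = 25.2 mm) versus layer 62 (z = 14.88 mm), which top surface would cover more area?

layer 62 (z = 14.88 mm)

Layer 105 (z = 25.2): the cube is not intersected at this z (z outside [0, 25]); the cube at (-3.5, 4.5) (footprint 4.5×15.5) is included at this height (area 69.75 mm²); Merging all regions: only the 4.5×15.5 cube at (-3.5, 4.5) is present, so the union is just that shape — area = 69.75 mm². So its area = 69.75 mm². Layer 62 (z = 14.88): the 29×15 cube contributes its full rectangle (area 435.00 mm²); the cube at (-3.5, 4.5) is present — its section is the full 4.5×15.5 rectangle (area 69.75 mm²); Taking the union: the regions partially overlap — summed areas 504.75 mm² minus the doubly-counted overlap 10.50 mm² gives 494.25 mm² — area = 494.25 mm². So its area = 494.25 mm². Layer 62 is larger (494.25 vs 69.75 mm²).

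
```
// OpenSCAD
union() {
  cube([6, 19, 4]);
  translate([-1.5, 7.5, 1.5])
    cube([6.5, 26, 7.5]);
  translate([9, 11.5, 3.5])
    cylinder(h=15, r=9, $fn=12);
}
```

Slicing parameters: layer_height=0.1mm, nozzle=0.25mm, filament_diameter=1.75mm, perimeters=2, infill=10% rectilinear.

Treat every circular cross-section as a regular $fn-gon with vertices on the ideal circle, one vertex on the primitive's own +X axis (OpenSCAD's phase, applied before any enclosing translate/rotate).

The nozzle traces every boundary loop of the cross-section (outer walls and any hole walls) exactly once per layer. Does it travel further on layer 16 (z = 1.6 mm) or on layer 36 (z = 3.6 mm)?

Layer 16 (z = 1.6): the 6×19 cube contributes its full rectangle (perimeter 50.00 mm); the cube at (-1.5, 7.5) is present — its section is the full 6.5×26 rectangle (perimeter 65.00 mm); the cylinder at (9, 11.5) is absent (z outside [3.5, 18.5]); Taking the union: the regions partially overlap (shared area 57.50 mm²), so the edge portions inside another operand are dropped and the merged outline is re-measured after clipping — boundary = 82.00 mm. So its perimeter = 82.00 mm. Layer 36 (z = 3.6): the cube (footprint 6×19) is included at this height (perimeter 50.00 mm); the 6.5×26 cube at (-1.5, 7.5) contributes its full rectangle (perimeter 65.00 mm); the cylinder at (9, 11.5): section is a regular 12-gon, circumradius r=9 (perimeter = 2·12·9.000·sin(180°/12) = 55.90 mm); Merging all regions: the regions partially overlap (shared area 126.85 mm²), so the edge portions inside another operand are dropped and the merged outline is re-measured after clipping — boundary = 100.08 mm. So its perimeter = 100.08 mm. Layer 36 is larger (100.08 vs 82.00 mm).

layer 36 (z = 3.6 mm)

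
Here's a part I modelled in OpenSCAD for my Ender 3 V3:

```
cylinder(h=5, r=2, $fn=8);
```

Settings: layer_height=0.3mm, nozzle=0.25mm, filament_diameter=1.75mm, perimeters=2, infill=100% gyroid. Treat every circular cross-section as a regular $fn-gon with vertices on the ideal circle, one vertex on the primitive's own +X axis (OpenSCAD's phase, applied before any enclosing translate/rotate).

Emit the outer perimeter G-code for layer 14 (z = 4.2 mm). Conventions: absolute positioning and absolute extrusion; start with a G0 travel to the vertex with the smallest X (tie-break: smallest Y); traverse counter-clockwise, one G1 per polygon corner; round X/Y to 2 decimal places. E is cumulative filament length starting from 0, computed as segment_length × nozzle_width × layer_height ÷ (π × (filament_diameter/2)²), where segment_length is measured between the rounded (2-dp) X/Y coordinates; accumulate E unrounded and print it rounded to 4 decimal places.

At z = 4.2 mm: the r=2 cylinder contributes a regular 8-gon of circumradius 2. The outline is a single polygon with 8 vertices. Extrusion per mm of travel: 0.25 × 0.3 / (π × 0.875²) = 0.031181. Accumulating E over each segment gives final E = 0.3813.

G0 X-2.00 Y0.00 Z4.20
G1 X-1.41 Y-1.41 E0.0477
G1 X0.00 Y-2.00 E0.0953
G1 X1.41 Y-1.41 E0.1430
G1 X2.00 Y0.00 E0.1906
G1 X1.41 Y1.41 E0.2383
G1 X0.00 Y2.00 E0.2860
G1 X-1.41 Y1.41 E0.3336
G1 X-2.00 Y0.00 E0.3813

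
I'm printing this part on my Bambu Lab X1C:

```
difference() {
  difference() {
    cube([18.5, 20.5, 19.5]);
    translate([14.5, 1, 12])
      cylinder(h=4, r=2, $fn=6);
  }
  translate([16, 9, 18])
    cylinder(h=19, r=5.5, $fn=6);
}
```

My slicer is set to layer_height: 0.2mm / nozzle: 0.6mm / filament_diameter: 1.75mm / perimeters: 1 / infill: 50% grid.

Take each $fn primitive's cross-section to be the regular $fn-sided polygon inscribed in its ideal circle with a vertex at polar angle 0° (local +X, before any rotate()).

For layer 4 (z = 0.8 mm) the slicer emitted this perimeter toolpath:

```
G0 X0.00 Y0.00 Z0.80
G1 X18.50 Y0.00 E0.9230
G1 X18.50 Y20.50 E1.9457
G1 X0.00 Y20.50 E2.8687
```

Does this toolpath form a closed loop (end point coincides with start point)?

no

Start point (G0): (0.00, 0.00). End point (last G1): the path does not return to the start — open.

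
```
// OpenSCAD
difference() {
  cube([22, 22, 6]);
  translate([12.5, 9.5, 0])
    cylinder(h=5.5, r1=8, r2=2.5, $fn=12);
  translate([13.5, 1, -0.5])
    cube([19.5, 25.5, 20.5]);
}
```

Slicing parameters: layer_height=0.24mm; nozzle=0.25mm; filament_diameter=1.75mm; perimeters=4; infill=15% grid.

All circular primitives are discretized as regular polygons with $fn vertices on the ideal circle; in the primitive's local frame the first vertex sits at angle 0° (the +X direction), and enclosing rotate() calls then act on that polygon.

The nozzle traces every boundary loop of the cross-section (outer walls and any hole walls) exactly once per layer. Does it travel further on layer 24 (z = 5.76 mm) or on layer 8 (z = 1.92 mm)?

Layer 24 (z = 5.76): the cube (footprint 22×22) is included at this height (perimeter 88.00 mm); the cone at (12.5, 9.5) does not reach this height (z outside [0, 5.5]); the 19.5×25.5 cube at (13.5, 1) contributes its full rectangle (perimeter 90.00 mm); Subtracting the remaining from the first: starting from the 22×22 cube, the 19.5×25.5 cube at (13.5, 1) partially overlaps it — only the 178.50 mm² overlap (of its 497.25 mm²) is removed, clipping the outline — boundary = 88.00 mm. So its perimeter = 88.00 mm. Layer 8 (z = 1.92): the cube (footprint 22×22) is included at this height (perimeter 88.00 mm); the cone at (12.5, 9.5) (r1=8→r2=2.5) has section circumradius 6.080 here — a regular 12-gon (perimeter = 2·12·6.080·sin(180°/12) = 37.77 mm); the cube at (13.5, 1) (footprint 19.5×25.5) is included at this height (perimeter 90.00 mm); Taking the first minus the rest: starting from the 22×22 cube, the cone at (12.5, 9.5) lies wholly inside it (removes its full 110.90 mm² and its 37.77 mm outline becomes a hole wall); the 19.5×25.5 cube at (13.5, 1) partially overlaps it — only the 134.94 mm² overlap (of its 497.25 mm²) is removed, clipping the outline — boundary = 97.33 mm. So its perimeter = 97.33 mm. Layer 8 is larger (97.33 vs 88.00 mm).

layer 8 (z = 1.92 mm)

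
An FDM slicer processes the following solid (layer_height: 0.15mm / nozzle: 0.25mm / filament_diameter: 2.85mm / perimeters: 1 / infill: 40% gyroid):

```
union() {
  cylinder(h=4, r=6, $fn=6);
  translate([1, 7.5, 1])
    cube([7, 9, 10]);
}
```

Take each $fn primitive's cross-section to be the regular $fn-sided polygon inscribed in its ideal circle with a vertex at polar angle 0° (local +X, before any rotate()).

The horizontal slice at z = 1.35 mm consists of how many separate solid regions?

2

At z = 1.35 mm: the r=6 cylinder gives a regular 6-gon of circumradius 6 (constant along its height); the cube at (1, 7.5) is present — its section is the full 7×9 rectangle; Combining (union): the 2 present regions are separate (no shared area or edge), so areas and boundary lengths simply add and each stays a separate island — 2 connected regions. The result has 2 disconnected regions.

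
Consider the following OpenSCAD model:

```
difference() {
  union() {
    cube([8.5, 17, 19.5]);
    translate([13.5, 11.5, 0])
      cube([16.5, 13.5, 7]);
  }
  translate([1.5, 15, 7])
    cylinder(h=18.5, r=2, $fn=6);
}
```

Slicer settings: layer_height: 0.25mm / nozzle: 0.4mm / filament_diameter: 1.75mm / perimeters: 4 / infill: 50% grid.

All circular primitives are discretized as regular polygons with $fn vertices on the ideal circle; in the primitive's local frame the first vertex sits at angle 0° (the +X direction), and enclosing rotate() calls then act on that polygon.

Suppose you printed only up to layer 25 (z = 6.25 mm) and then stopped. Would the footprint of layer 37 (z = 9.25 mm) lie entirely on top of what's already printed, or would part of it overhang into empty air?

entirely on top

Compare the two slices. At z = 6.25: the cube (footprint 8.5×17) is included at this height (area 144.50 mm²); the cube at (13.5, 11.5) is present — its section is the full 16.5×13.5 rectangle (area 222.75 mm²); Combining (union): the 2 present regions are separate (no shared area or edge), so areas and boundary lengths simply add and each stays a separate island — area = 367.25 mm²; the cylinder at (1.5, 15) is not intersected at this z (z outside [7, 25.5]); Taking the first minus the rest: none of the subtracted shapes is present at this height, so that combined region is unchanged — area = 367.25 mm². At z = 9.25: the cube is present — its section is the full 8.5×17 rectangle (area 144.50 mm²); the cube at (13.5, 11.5) does not reach this height (z outside [0, 7]); Combining (union): only the 8.5×17 cube is present, so the union is just that shape — area = 144.50 mm²; the r=2 cylinder at (1.5, 15) contributes a regular 6-gon of circumradius 2 (area = (6/2)·2.000²·sin(360°/6) = 10.39 mm²); After the difference (first − rest): starting from that combined region (144.50 mm²), the r=2 cylinder at (1.5, 15) partially overlaps it — only the 9.96 mm² overlap (of its 10.39 mm²) is removed, clipping the outline — area = 134.54 mm². Checking containment: the cross-section at z = 9.25 is a subset of the cross-section at z = 6.25.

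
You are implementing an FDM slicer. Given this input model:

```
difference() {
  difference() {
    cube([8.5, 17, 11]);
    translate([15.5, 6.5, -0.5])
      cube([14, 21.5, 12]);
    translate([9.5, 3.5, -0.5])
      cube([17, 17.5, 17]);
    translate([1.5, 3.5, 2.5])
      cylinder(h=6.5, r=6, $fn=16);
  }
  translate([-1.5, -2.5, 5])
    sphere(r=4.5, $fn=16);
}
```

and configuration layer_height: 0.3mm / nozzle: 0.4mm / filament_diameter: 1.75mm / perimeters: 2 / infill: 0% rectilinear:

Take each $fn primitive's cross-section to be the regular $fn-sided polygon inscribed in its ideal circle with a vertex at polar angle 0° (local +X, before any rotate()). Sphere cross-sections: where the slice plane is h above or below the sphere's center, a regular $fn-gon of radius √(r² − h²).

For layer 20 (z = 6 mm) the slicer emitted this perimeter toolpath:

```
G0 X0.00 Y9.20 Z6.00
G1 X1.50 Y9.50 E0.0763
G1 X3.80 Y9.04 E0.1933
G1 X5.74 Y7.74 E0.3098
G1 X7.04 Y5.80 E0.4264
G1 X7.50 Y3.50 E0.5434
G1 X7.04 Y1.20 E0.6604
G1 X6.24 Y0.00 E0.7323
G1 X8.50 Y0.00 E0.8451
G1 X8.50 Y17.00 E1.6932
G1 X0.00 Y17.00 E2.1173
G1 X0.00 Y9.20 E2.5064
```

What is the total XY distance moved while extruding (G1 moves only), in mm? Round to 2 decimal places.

50.24 mm

Sum the Euclidean lengths of each G1 segment: total = 50.24 mm.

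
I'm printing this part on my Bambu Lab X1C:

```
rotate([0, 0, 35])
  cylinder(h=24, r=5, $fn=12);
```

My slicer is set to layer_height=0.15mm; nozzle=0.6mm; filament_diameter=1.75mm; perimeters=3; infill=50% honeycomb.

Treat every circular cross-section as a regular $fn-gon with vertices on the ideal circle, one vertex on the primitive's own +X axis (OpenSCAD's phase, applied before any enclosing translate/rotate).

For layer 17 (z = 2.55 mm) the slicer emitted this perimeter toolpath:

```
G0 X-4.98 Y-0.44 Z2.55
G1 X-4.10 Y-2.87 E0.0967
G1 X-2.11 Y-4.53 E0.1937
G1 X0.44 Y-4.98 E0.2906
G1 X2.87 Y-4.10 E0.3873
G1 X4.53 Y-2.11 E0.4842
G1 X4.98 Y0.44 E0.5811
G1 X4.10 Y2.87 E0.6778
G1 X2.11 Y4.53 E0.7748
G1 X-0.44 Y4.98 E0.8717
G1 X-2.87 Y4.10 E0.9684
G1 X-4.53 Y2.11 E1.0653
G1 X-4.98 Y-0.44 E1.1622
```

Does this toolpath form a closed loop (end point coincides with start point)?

Start point (G0): (-4.98, -0.44). End point (last G1): the path returns to the start — closed.

yes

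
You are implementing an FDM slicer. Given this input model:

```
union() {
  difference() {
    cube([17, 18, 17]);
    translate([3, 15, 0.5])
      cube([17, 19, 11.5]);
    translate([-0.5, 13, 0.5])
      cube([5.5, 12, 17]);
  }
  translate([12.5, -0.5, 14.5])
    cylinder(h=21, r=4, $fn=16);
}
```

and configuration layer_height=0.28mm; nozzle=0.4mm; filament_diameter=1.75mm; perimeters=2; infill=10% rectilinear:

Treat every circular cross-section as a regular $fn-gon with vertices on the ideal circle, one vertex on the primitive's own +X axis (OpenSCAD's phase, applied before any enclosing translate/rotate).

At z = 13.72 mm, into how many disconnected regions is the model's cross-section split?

1

At z = 13.72 mm: the 17×18 cube contributes its full rectangle; the cube at (3, 15) does not reach this height (z outside [0.5, 12]); the 5.5×12 cube at (-0.5, 13) contributes its full rectangle; Taking the first minus the rest: starting from the 17×18 cube, the 5.5×12 cube at (-0.5, 13) partially overlaps it — only the 25.00 mm² overlap (of its 66.00 mm²) is removed, clipping the outline — 1 connected region; the cylinder at (12.5, -0.5) is absent (z outside [14.5, 35.5]); Taking the union: only that combined region is present, so the union is just that shape — 1 connected region. The result has 1 disconnected region.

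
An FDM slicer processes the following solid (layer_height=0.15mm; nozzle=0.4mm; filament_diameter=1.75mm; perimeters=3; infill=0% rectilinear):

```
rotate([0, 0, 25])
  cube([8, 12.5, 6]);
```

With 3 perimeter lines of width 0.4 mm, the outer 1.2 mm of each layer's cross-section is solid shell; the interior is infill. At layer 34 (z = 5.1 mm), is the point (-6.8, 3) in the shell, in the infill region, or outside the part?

At z = 5.1 mm: the 8×12.5 cube contributes its full rectangle; (rotated 25° about Z; rotation is an isometry so areas/perimeters/island counts are preserved). Overall, the cross-section is a single solid region. Undo the 25° rotation: the query point maps to (-4.895, 5.593) in the un-rotated model frame. The nearest boundary edge runs (0.00, 12.50)→(0.00, 0.00); distance from the point to it = 4.90 mm. The point is not inside any of the regions above, so it lies outside the cross-section (4.90 mm from the nearest boundary).

outside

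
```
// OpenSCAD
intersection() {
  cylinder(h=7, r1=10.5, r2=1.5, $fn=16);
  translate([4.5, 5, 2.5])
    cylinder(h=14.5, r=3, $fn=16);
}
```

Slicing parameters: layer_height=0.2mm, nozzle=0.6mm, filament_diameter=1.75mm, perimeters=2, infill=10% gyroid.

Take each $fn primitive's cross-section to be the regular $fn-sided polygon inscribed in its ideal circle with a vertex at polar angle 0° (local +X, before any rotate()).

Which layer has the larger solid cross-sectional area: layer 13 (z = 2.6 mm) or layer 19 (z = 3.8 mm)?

Layer 13 (z = 2.6): the cone contributes a regular 16-gon of circumradius 7.157 (interpolated between r1=10.5 and r2=1.5 at t=0.371) (area = (16/2)·7.157²·sin(360°/16) = 156.82 mm²); the r=3 cylinder at (4.5, 5) gives a regular 16-gon of circumradius 3 (constant along its height) (area = (16/2)·3.000²·sin(360°/16) = 27.55 mm²); After intersecting: the r=3 cylinder at (4.5, 5) partially overlaps the cone; clipping to the common part keeps 14.53 mm² — area = 14.53 mm². So its area = 14.53 mm². Layer 19 (z = 3.8): the cone (r1=10.5→r2=1.5) has section circumradius 5.614 here — a regular 16-gon (area = (16/2)·5.614²·sin(360°/16) = 96.50 mm²); the cylinder at (4.5, 5): section is a regular 16-gon, circumradius r=3 (area = (16/2)·3.000²·sin(360°/16) = 27.55 mm²); Taking the intersection: the r=3 cylinder at (4.5, 5) partially overlaps the cone; clipping to the common part keeps 5.93 mm² — area = 5.93 mm². So its area = 5.93 mm². Layer 13 is larger (14.53 vs 5.93 mm²).

layer 13 (z = 2.6 mm)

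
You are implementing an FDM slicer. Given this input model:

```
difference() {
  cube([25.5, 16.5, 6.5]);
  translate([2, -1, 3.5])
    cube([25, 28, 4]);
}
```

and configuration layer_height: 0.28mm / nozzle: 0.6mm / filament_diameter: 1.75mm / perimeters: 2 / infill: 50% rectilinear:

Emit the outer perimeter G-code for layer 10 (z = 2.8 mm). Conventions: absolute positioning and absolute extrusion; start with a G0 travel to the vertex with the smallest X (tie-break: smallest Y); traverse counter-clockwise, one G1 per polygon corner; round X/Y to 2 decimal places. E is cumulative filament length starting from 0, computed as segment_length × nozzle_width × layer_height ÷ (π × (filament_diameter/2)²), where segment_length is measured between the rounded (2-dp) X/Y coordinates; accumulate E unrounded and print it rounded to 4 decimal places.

At z = 2.8 mm: the 25.5×16.5 cube contributes its full rectangle; the cube at (2, -1) does not reach this height (z outside [3.5, 7.5]); Subtracting the remaining from the first: none of the subtracted shapes is present at this height, so the 25.5×16.5 cube is unchanged — 1 connected region. The outline is a single polygon with 4 vertices. Extrusion per mm of travel: 0.6 × 0.28 / (π × 0.875²) = 0.069846. Accumulating E over each segment gives final E = 5.8671.

G0 X0.00 Y0.00 Z2.80
G1 X25.50 Y0.00 E1.7811
G1 X25.50 Y16.50 E2.9335
G1 X0.00 Y16.50 E4.7146
G1 X0.00 Y0.00 E5.8671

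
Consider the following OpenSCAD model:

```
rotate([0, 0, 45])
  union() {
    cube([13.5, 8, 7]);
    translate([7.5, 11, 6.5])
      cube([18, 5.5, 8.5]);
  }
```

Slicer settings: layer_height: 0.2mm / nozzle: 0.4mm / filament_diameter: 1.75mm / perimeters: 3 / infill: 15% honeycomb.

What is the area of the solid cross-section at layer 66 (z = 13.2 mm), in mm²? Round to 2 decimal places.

99.00 mm²

At z = 13.2 mm: the cube is absent (z outside [0, 7]); the cube at (7.5, 11) is present — its section is the full 18×5.5 rectangle (area 99.00 mm²); Taking the union: only the 18×5.5 cube at (7.5, 11) is present, so the union is just that shape — area = 99.00 mm²; (whole slice rotated 45° about Z — lengths, areas and connectivity unchanged). Overall, the cross-section is a single solid region. Net area = 99.00 mm².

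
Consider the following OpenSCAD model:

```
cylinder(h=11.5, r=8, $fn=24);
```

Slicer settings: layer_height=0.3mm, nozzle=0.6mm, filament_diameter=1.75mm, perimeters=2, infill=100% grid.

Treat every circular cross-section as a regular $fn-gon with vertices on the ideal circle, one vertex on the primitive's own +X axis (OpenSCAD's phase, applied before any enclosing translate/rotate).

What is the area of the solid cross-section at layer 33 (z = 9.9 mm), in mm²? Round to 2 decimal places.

At z = 9.9 mm: the r=8 cylinder contributes a regular 24-gon of circumradius 8 (area = (24/2)·8.000²·sin(360°/24) = 198.77 mm²). Overall, the cross-section is a single solid region. Net area = 198.77 mm².

198.77 mm²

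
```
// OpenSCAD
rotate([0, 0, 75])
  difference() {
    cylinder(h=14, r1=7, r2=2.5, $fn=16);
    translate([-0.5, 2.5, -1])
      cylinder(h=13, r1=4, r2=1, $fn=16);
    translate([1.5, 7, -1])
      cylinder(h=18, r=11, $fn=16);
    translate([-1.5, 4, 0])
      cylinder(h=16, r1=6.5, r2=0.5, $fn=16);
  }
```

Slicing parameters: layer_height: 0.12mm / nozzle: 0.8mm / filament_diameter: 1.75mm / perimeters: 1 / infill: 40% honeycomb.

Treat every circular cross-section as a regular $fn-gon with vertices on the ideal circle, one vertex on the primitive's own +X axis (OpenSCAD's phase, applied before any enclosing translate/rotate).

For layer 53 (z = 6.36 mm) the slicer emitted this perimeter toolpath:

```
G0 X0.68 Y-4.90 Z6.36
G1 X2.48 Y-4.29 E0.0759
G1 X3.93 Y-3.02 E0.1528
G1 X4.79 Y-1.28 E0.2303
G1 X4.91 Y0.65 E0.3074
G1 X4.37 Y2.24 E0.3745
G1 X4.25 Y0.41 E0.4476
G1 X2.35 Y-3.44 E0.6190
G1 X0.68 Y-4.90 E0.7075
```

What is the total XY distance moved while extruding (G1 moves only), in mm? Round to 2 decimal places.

Sum the Euclidean lengths of each G1 segment: total = 17.73 mm.

17.73 mm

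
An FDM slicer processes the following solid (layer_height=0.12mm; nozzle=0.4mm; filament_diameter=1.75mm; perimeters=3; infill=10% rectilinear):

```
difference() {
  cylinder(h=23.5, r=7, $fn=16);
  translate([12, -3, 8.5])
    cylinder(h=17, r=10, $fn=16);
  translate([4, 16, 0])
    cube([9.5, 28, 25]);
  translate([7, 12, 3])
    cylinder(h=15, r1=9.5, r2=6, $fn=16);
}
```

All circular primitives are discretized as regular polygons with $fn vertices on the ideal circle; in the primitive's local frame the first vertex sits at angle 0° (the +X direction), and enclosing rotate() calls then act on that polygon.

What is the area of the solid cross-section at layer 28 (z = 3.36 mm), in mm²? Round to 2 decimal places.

At z = 3.36 mm: the r=7 cylinder contributes a regular 16-gon of circumradius 7 (area = (16/2)·7.000²·sin(360°/16) = 150.01 mm²); the cylinder at (12, -3) is absent (z outside [8.5, 25.5]); the cube at (4, 16) is present — its section is the full 9.5×28 rectangle (area 266.00 mm²); the cone at (7, 12) contributes a regular 16-gon of circumradius 9.416 (interpolated between r1=9.5 and r2=6 at t=0.024) (area = (16/2)·9.416²·sin(360°/16) = 271.43 mm²); After the difference (first − rest): starting from the r=7 cylinder (150.01 mm²), the 9.5×28 cube at (4, 16) misses the remaining region (no effect); the cone at (7, 12) partially overlaps it — only the 12.87 mm² overlap (of its 271.43 mm²) is removed, clipping the outline — area = 137.15 mm². Overall, the cross-section is a single solid region. Net area = 137.15 mm².

137.15 mm²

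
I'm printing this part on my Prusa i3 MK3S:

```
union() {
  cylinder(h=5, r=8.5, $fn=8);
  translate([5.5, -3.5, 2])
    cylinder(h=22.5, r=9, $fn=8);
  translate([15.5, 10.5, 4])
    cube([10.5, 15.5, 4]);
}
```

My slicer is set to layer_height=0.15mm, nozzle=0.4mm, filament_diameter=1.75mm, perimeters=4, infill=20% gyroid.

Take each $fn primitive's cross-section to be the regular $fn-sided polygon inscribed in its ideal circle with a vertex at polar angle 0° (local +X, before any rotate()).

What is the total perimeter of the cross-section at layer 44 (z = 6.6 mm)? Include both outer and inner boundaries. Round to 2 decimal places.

At z = 6.6 mm: the cylinder is absent (z outside [0, 5]); the cylinder at (5.5, -3.5): section is a regular 8-gon, circumradius r=9 (perimeter = 2·8·9.000·sin(180°/8) = 55.11 mm); the 10.5×15.5 cube at (15.5, 10.5) contributes its full rectangle (perimeter 52.00 mm); Combining (union): the 2 present regions are separate (no shared area or edge), so areas and boundary lengths simply add and each stays a separate island — boundary = 107.11 mm. Overall, the cross-section has 2 separate islands. Total boundary length (outer) = 107.11 mm.

107.11 mm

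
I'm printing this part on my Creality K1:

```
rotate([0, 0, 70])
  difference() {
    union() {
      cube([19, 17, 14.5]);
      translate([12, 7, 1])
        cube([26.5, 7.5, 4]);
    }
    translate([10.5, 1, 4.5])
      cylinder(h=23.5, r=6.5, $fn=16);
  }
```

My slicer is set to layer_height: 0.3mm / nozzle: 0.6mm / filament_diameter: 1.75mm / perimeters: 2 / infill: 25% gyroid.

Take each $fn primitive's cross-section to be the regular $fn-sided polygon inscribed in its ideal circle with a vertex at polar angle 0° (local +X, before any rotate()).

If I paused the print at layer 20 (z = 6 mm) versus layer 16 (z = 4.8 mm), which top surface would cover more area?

Layer 20 (z = 6): the cube (footprint 19×17) is included at this height (area 323.00 mm²); the cube at (12, 7) is absent (z outside [1, 5]); Taking the union: only the 19×17 cube is present, so the union is just that shape — area = 323.00 mm²; the cylinder at (10.5, 1): section is a regular 16-gon, circumradius r=6.5 (area = (16/2)·6.500²·sin(360°/16) = 129.35 mm²); Subtracting the remaining from the first: starting from that combined region (323.00 mm²), the r=6.5 cylinder at (10.5, 1) partially overlaps it — only the 77.47 mm² overlap (of its 129.35 mm²) is removed, clipping the outline — area = 245.53 mm²; (whole slice rotated 70° about Z — lengths, areas and connectivity unchanged). So its area = 245.53 mm². Layer 16 (z = 4.8): the 19×17 cube contributes its full rectangle (area 323.00 mm²); the cube at (12, 7) is present — its section is the full 26.5×7.5 rectangle (area 198.75 mm²); Merging all regions: the regions partially overlap — summed areas 521.75 mm² minus the doubly-counted overlap 52.50 mm² gives 469.25 mm² — area = 469.25 mm²; the r=6.5 cylinder at (10.5, 1) contributes a regular 16-gon of circumradius 6.5 (area = (16/2)·6.500²·sin(360°/16) = 129.35 mm²); After the difference (first − rest): starting from the result so far (469.25 mm²), the r=6.5 cylinder at (10.5, 1) partially overlaps it — only the 77.47 mm² overlap (of its 129.35 mm²) is removed, clipping the outline — area = 391.78 mm²; (whole slice rotated 70° about Z — lengths, areas and connectivity unchanged). So its area = 391.78 mm². Layer 16 is larger (391.78 vs 245.53 mm²).

layer 16 (z = 4.8 mm)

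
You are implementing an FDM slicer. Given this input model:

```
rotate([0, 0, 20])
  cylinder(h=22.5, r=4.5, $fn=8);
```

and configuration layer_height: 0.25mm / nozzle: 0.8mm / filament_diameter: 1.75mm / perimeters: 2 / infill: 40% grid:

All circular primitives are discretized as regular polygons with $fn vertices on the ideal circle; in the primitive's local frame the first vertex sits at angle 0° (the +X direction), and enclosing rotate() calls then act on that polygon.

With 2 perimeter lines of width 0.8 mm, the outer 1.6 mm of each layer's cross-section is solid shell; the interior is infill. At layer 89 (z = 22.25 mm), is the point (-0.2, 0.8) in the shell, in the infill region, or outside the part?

At z = 22.25 mm: the r=4.5 cylinder contributes a regular 8-gon of circumradius 4.5; (rotated 20° about Z; rotation is an isometry so areas/perimeters/island counts are preserved). Overall, the cross-section is a single solid region. Undo the 20° rotation: the query point maps to (0.086, 0.820) in the un-rotated model frame. The nearest boundary edge runs (3.18, 3.18)→(0.00, 4.50); distance from the point to it = 3.37 mm. The point is inside the cross-section and 3.37 mm from the nearest boundary — more than the 1.6 mm shell width (2 × 0.8), so it's in the infill interior.

infill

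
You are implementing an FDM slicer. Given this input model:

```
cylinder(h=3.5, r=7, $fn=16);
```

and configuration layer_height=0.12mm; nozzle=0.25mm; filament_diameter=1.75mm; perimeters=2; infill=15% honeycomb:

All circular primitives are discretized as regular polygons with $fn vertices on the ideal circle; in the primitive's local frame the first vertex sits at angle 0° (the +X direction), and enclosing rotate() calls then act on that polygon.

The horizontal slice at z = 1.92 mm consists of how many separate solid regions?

At z = 1.92 mm: the cylinder: section is a regular 16-gon, circumradius r=7. The result has 1 disconnected region.

1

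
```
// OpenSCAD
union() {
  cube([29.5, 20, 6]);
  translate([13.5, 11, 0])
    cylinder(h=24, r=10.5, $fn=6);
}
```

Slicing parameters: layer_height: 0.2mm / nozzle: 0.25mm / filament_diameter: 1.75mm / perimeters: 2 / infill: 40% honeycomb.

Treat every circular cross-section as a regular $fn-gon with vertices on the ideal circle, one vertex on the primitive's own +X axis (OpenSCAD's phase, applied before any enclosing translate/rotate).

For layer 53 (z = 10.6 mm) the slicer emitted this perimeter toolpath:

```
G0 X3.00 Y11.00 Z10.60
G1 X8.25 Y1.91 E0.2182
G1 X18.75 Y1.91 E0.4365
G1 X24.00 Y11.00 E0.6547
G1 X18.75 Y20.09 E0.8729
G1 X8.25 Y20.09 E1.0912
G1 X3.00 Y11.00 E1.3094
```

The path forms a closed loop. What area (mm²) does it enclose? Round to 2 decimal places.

Apply the shoelace formula to the sequence of (X, Y) vertices; enclosed area = 286.34 mm².

286.34 mm²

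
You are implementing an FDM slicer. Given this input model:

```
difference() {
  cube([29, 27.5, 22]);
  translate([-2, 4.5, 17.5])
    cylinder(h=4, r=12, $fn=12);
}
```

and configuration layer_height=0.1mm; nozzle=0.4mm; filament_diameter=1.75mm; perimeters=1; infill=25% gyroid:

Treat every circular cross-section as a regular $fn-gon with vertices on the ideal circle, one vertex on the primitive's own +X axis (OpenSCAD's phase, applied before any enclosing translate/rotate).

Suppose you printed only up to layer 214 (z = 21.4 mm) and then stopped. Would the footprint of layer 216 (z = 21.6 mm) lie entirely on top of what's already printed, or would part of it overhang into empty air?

Compare the two slices. At z = 21.4: the cube (footprint 29×27.5) is included at this height (area 797.50 mm²); the cylinder at (-2, 4.5): section is a regular 12-gon, circumradius r=12 (area = (12/2)·12.000²·sin(360°/12) = 432.00 mm²); After the difference (first − rest): starting from the 29×27.5 cube (797.50 mm²), the r=12 cylinder at (-2, 4.5) partially overlaps it — only the 126.82 mm² overlap (of its 432.00 mm²) is removed, clipping the outline — area = 670.68 mm². At z = 21.6: the cube (footprint 29×27.5) is included at this height (area 797.50 mm²); the cylinder at (-2, 4.5) does not reach this height (z outside [17.5, 21.5]); Taking the first minus the rest: none of the subtracted shapes is present at this height, so the 29×27.5 cube is unchanged — area = 797.50 mm². Checking containment: at z = 21.6 the cross-section extends beyond the z = 21.4 cross-section by about 126.82 mm².

part overhangs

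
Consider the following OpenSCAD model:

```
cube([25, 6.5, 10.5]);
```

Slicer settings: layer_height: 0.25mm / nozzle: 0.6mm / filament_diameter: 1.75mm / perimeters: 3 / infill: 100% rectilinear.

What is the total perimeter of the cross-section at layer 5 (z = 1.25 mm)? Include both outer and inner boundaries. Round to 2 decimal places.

63.00 mm

At z = 1.25 mm: the cube is present — its section is the full 25×6.5 rectangle (perimeter 63.00 mm). Overall, the cross-section is a single solid region. Total boundary length (outer) = 63.00 mm.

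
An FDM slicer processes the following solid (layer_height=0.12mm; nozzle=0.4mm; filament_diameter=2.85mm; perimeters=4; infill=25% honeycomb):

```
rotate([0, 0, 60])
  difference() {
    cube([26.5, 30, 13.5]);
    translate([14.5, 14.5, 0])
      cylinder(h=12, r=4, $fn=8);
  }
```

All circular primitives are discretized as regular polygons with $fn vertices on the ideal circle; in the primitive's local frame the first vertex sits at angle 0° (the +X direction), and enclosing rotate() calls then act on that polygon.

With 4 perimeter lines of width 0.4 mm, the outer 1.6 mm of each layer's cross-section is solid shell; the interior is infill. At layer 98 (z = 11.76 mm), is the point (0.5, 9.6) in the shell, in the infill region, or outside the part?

At z = 11.76 mm: the cube is present — its section is the full 26.5×30 rectangle; the cylinder at (14.5, 14.5): section is a regular 8-gon, circumradius r=4; Subtracting the remaining from the first: starting from the 26.5×30 cube, the r=4 cylinder at (14.5, 14.5) lies wholly inside it (removes its full 45.25 mm² and its 24.49 mm outline becomes a hole wall) — 1 connected region with 1 hole; (rotated 60° about Z; rotation is an isometry so areas/perimeters/island counts are preserved). Overall, the cross-section is one region with 1 hole. Undo the 60° rotation: the query point maps to (8.564, 4.367) in the un-rotated model frame. The nearest boundary edge runs (26.50, 0.00)→(0.00, 0.00); distance from the point to it = 4.37 mm. The point is inside the cross-section and 4.37 mm from the nearest boundary — more than the 1.6 mm shell width (4 × 0.4), so it's in the infill interior.

infill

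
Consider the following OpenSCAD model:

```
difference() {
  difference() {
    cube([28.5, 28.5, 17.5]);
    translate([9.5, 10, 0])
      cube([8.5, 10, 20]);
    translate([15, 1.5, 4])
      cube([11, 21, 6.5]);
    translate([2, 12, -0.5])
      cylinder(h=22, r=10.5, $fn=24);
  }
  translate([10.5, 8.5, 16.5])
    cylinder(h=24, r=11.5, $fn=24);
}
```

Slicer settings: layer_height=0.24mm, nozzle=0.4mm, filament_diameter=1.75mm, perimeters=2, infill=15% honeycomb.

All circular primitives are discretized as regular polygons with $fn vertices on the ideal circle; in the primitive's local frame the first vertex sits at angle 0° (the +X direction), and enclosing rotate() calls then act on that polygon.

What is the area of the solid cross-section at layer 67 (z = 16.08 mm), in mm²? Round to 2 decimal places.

At z = 16.08 mm: the cube is present — its section is the full 28.5×28.5 rectangle (area 812.25 mm²); the 8.5×10 cube at (9.5, 10) contributes its full rectangle (area 85.00 mm²); the cube at (15, 1.5) is not intersected at this z (z outside [4, 10.5]); the cylinder at (2, 12): section is a regular 24-gon, circumradius r=10.5 (area = (24/2)·10.500²·sin(360°/24) = 342.42 mm²); After the difference (first − rest): starting from the 28.5×28.5 cube (812.25 mm²), the 8.5×10 cube at (9.5, 10) lies wholly inside it (removes its full 85.00 mm² and its 37.00 mm outline becomes a hole wall); the r=10.5 cylinder at (2, 12) partially overlaps it — only the 192.26 mm² overlap (of its 342.42 mm²) is removed, clipping the outline — area = 534.99 mm²; the cylinder at (10.5, 8.5) is not intersected at this z (z outside [16.5, 40.5]); After the difference (first − rest): none of the subtracted shapes is present at this height, so that combined region is unchanged — area = 534.99 mm². Overall, the cross-section is a single solid region. Net area = 534.99 mm².

534.99 mm²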